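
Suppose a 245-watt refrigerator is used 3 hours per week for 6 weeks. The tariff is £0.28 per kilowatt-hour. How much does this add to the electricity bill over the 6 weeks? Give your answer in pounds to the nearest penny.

Runtime = 3 h/week × 6 weeks = 18 h
Energy = 0.245 kW × 18 h = 4.41 kWh
Cost = 4.41 kWh × £0.28/kWh = £1.23

£1.23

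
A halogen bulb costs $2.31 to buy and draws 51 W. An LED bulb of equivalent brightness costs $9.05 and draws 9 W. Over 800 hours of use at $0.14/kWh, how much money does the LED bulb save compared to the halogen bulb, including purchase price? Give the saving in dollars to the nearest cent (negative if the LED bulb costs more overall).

halogen bulb: $2.31 + (51/1000) kW × 800 h × $0.14 = $2.31 + $5.712 = $8.022
LED bulb: $9.05 + (9/1000) kW × 800 h × $0.14 = $9.05 + $1.008 = $10.058
Saving = $8.022 − $10.058 = −$2.036 → -$2.04

-$2.04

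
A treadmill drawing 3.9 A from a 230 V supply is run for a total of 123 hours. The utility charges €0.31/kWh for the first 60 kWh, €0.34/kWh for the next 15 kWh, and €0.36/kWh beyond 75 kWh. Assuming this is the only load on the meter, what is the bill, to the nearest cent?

€36.42

Power = 3.9 A × 230 V = 897 W = 0.897 kW
Energy = 0.897 kW × 123 h = 110.331 kWh
Tier 1 (0–60 kWh): 60 × €0.31 = €18.6
Tier 2 (60–75 kWh): 15 × €0.34 = €5.1
Above 75 kWh: 35.331 × €0.36 = €12.71916
Bill = €36.42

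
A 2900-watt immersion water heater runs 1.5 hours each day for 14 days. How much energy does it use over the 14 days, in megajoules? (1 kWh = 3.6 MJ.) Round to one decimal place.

Runtime = 1.5 h/day × 14 days = 21 h
Energy = 2.9 kW × 21 h = 60.9 kWh
= 60.9 × 3.6 MJ = 219.2 MJ

219.2 MJ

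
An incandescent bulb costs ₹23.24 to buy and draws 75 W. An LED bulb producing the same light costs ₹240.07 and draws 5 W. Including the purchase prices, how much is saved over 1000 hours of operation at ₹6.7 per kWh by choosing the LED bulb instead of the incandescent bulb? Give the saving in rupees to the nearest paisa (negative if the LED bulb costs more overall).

₹252.17

incandescent bulb: ₹23.24 + (75/1000) kW × 1000 h × ₹6.7 = ₹23.24 + ₹502.5 = ₹525.74
LED bulb: ₹240.07 + (5/1000) kW × 1000 h × ₹6.7 = ₹240.07 + ₹33.5 = ₹273.57
Saving = ₹525.74 − ₹273.57 = ₹252.17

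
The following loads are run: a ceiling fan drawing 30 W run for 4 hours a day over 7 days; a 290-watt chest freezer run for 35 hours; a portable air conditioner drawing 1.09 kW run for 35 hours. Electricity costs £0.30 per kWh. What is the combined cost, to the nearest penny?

£14.74

ceiling fan: Runtime = 4 h/day × 7 days = 28 h
ceiling fan: 0.03 kW × 28 h = 0.84 kWh
chest freezer: 0.29 kW × 35 h = 10.15 kWh
portable air conditioner: 1.09 kW × 35 h = 38.15 kWh
Total energy = 49.14 kWh
Cost = 49.14 × £0.30 = £14.74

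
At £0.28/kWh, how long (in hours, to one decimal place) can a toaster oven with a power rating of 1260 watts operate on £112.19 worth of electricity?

Energy available = £112.19 ÷ £0.28/kWh = 400.6786 kWh
Hours = 400.6786 kWh ÷ 1.26 kW = 318.0 h

318.0 h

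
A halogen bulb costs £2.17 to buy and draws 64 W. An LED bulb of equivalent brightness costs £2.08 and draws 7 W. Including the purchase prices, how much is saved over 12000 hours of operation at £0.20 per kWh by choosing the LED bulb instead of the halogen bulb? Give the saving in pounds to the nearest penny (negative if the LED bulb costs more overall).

£136.89

halogen bulb: £2.17 + (64/1000) kW × 12000 h × £0.20 = £2.17 + £153.6 = £155.77
LED bulb: £2.08 + (7/1000) kW × 12000 h × £0.20 = £2.08 + £16.8 = £18.88
Saving = £155.77 − £18.88 = £136.89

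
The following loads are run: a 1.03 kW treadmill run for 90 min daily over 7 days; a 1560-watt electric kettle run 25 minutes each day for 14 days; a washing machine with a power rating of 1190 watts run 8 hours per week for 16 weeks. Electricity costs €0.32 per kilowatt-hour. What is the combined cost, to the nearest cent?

treadmill: Runtime = 90 min × 7 = 630 min = 10.5 h
treadmill: 1.03 kW × 10.5 h = 10.815 kWh
electric kettle: Runtime = 25 min × 14 = 350 min = 5.833333… h
electric kettle: 1.56 kW × 5.833333… h = 9.1 kWh
washing machine: Runtime = 8 h/week × 16 weeks = 128 h
washing machine: 1.19 kW × 128 h = 152.32 kWh
Total energy = 172.235 kWh
Cost = 172.235 × €0.32 = €55.12

€55.12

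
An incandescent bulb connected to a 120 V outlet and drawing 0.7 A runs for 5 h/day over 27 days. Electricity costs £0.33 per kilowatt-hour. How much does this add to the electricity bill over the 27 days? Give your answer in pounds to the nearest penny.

£3.74

Power = 0.7 A × 120 V = 84 W = 0.084 kW
Runtime = 5 h/day × 27 days = 135 h
Energy = 0.084 kW × 135 h = 11.34 kWh
Cost = 11.34 kWh × £0.33/kWh = £3.74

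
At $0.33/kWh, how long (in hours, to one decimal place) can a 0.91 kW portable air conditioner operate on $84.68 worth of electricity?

282.0 h

Energy available = $84.68 ÷ $0.33/kWh = 256.6061 kWh
Hours = 256.6061 kWh ÷ 0.91 kW = 282.0 h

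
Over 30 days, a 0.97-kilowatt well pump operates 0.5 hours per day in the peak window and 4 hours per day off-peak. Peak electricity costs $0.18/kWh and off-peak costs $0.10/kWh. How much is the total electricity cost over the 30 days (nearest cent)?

Peak energy = 0.97 kW × 0.5 h × 30 = 14.55 kWh
Off-peak energy = 0.97 kW × 4 h × 30 = 116.4 kWh
Cost = 14.55 × $0.18 + 116.4 × $0.10 = $2.619 + $11.64 = $14.26

$14.26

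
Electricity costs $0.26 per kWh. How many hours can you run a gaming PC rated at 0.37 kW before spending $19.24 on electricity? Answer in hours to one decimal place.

200.0 h

Energy available = $19.24 ÷ $0.26/kWh = 74 kWh
Hours = 74 kWh ÷ 0.37 kW = 200.0 h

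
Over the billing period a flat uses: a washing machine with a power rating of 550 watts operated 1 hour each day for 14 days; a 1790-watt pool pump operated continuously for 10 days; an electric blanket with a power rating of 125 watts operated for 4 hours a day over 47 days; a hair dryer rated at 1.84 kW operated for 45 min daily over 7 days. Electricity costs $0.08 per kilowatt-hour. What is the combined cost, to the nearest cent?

washing machine: Runtime = 1 h/day × 14 days = 14 h
washing machine: 0.55 kW × 14 h = 7.7 kWh
pool pump: Runtime = 24 h × 10 = 240 h
pool pump: 1.79 kW × 240 h = 429.6 kWh
electric blanket: Runtime = 4 h/day × 47 days = 188 h
electric blanket: 0.125 kW × 188 h = 23.5 kWh
hair dryer: Runtime = 45 min × 7 = 315 min = 5.25 h
hair dryer: 1.84 kW × 5.25 h = 9.66 kWh
Total energy = 470.46 kWh
Cost = 470.46 × $0.08 = $37.64

$37.64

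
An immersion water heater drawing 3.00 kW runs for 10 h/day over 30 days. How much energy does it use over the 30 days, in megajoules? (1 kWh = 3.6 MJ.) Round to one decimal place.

3240.0 MJ

Runtime = 10 h/day × 30 days = 300 h
Energy = 3 kW × 300 h = 900 kWh
= 900 × 3.6 MJ = 3240.0 MJ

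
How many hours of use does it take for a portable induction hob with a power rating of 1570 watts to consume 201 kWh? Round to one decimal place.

128.0 h

Hours = 201 kWh ÷ 1.57 kW = 128.0 h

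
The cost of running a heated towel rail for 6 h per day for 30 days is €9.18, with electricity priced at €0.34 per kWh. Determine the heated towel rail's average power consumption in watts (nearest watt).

150 W

Energy = €9.18 ÷ €0.34/kWh = 27 kWh
Runtime = 6 h/day × 30 days = 180 h
Power = 27 kWh ÷ 180 h = 0.15 kW = 150 W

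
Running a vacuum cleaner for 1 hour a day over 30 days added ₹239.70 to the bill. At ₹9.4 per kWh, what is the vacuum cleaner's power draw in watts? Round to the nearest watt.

Energy = ₹239.70 ÷ ₹9.4/kWh = 25.5 kWh
Runtime = 1 h/day × 30 days = 30 h
Power = 25.5 kWh ÷ 30 h = 0.85 kW = 850 W

850 W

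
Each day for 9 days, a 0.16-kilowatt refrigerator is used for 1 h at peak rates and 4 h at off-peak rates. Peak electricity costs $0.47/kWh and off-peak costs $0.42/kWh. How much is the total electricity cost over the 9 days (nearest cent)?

$3.10

Peak energy = 0.16 kW × 1 h × 9 = 1.44 kWh
Off-peak energy = 0.16 kW × 4 h × 9 = 5.76 kWh
Cost = 1.44 × $0.47 + 5.76 × $0.42 = $0.6768 + $2.4192 = $3.10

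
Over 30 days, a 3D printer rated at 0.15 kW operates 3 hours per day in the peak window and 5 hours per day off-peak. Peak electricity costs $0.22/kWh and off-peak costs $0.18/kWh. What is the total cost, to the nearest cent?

Peak energy = 0.15 kW × 3 h × 30 = 13.5 kWh
Off-peak energy = 0.15 kW × 5 h × 30 = 22.5 kWh
Cost = 13.5 × $0.22 + 22.5 × $0.18 = $2.97 + $4.05 = $7.02

$7.02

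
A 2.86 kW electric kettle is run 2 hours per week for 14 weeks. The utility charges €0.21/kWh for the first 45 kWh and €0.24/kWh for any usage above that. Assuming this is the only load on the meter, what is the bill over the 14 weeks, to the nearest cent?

Runtime = 2 h/week × 14 weeks = 28 h
Energy = 2.86 kW × 28 h = 80.08 kWh
Tier 1 (0–45 kWh): 45 × €0.21 = €9.45
Above 45 kWh: 35.08 × €0.24 = €8.4192
Bill = €17.87

€17.87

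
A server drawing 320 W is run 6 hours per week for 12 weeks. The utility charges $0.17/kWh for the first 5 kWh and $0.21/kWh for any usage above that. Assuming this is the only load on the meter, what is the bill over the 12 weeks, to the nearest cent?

Runtime = 6 h/week × 12 weeks = 72 h
Energy = 0.32 kW × 72 h = 23.04 kWh
Tier 1 (0–5 kWh): 5 × $0.17 = $0.85
Above 5 kWh: 18.04 × $0.21 = $3.7884
Bill = $4.64

$4.64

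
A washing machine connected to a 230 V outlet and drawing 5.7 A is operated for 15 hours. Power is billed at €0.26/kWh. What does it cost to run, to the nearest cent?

Power = 5.7 A × 230 V = 1311 W = 1.311 kW
Energy = 1.311 kW × 15 h = 19.665 kWh
Cost = 19.665 kWh × €0.26/kWh = €5.11

€5.11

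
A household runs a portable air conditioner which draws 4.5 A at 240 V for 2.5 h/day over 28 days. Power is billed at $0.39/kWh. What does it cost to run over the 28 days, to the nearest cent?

Power = 4.5 A × 240 V = 1080 W = 1.08 kW
Runtime = 2.5 h/day × 28 days = 70 h
Energy = 1.08 kW × 70 h = 75.6 kWh
Cost = 75.6 kWh × $0.39/kWh = $29.48

$29.48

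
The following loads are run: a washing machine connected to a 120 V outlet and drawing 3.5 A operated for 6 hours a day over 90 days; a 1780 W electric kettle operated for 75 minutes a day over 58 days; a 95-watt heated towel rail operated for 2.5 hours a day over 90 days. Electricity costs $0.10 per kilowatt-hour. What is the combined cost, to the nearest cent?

$37.72

washing machine: Power = 3.5 A × 120 V = 420 W = 0.42 kW
washing machine: Runtime = 6 h/day × 90 days = 540 h
washing machine: 0.42 kW × 540 h = 226.8 kWh
electric kettle: Runtime = 75 min × 58 = 4350 min = 72.5 h
electric kettle: 1.78 kW × 72.5 h = 129.05 kWh
heated towel rail: Runtime = 2.5 h/day × 90 days = 225 h
heated towel rail: 0.095 kW × 225 h = 21.375 kWh
Total energy = 377.225 kWh
Cost = 377.225 × $0.10 = $37.72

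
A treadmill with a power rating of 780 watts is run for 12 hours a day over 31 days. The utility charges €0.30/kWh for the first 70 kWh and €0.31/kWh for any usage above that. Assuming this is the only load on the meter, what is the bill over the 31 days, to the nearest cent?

Runtime = 12 h/day × 31 days = 372 h
Energy = 0.78 kW × 372 h = 290.16 kWh
Tier 1 (0–70 kWh): 70 × €0.30 = €21
Above 70 kWh: 220.16 × €0.31 = €68.2496
Bill = €89.25

€89.25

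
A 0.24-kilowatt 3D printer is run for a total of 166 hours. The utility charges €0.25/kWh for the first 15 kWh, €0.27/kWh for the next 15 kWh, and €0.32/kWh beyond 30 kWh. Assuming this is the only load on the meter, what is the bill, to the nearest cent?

€10.95

Energy = 0.24 kW × 166 h = 39.84 kWh
Tier 1 (0–15 kWh): 15 × €0.25 = €3.75
Tier 2 (15–30 kWh): 15 × €0.27 = €4.05
Above 30 kWh: 9.84 × €0.32 = €3.1488
Bill = €10.95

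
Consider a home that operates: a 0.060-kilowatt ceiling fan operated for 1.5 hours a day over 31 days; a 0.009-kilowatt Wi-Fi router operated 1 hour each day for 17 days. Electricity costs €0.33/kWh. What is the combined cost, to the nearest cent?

€0.97

ceiling fan: Runtime = 1.5 h/day × 31 days = 46.5 h
ceiling fan: 0.06 kW × 46.5 h = 2.79 kWh
Wi-Fi router: Runtime = 1 h/day × 17 days = 17 h
Wi-Fi router: 0.009 kW × 17 h = 0.153 kWh
Total energy = 2.943 kWh
Cost = 2.943 × €0.33 = €0.97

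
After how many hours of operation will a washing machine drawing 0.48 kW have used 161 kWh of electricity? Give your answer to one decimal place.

335.4 h

Hours = 161 kWh ÷ 0.48 kW = 335.4 h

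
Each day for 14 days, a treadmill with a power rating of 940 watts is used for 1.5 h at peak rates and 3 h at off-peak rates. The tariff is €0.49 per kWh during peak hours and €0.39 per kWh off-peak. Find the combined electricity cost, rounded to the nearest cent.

€25.07

Peak energy = 0.94 kW × 1.5 h × 14 = 19.74 kWh
Off-peak energy = 0.94 kW × 3 h × 14 = 39.48 kWh
Cost = 19.74 × €0.49 + 39.48 × €0.39 = €9.6726 + €15.3972 = €25.07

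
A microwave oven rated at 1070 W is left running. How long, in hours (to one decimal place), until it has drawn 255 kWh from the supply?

Hours = 255 kWh ÷ 1.07 kW = 238.3 h

238.3 h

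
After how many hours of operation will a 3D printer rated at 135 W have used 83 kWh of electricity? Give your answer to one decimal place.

614.8 h

Hours = 83 kWh ÷ 0.135 kW = 614.8 h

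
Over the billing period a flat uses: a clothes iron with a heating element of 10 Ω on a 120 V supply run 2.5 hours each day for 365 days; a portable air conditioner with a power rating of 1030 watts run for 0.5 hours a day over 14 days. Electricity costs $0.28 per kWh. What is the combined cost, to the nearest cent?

clothes iron: Power = V²/R = 120²/10 = 1440 W = 1.44 kW
clothes iron: Runtime = 2.5 h/day × 365 days = 912.5 h
clothes iron: 1.44 kW × 912.5 h = 1314 kWh
portable air conditioner: Runtime = 0.5 h/day × 14 days = 7 h
portable air conditioner: 1.03 kW × 7 h = 7.21 kWh
Total energy = 1321.21 kWh
Cost = 1321.21 × $0.28 = $369.94

$369.94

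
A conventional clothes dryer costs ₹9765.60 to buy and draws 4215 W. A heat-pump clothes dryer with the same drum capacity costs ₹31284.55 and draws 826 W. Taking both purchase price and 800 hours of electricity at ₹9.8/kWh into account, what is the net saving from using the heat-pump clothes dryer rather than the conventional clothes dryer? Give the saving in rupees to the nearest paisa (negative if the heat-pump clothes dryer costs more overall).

conventional clothes dryer: ₹9765.60 + (4215/1000) kW × 800 h × ₹9.8 = ₹9765.60 + ₹33045.6 = ₹42811.2
heat-pump clothes dryer: ₹31284.55 + (826/1000) kW × 800 h × ₹9.8 = ₹31284.55 + ₹6475.84 = ₹37760.39
Saving = ₹42811.2 − ₹37760.39 = ₹5050.81

₹5050.81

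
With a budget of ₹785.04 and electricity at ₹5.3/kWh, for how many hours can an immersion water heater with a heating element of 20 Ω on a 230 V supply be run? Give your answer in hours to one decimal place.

56.0 h

Power = V²/R = 230²/20 = 2645 W = 2.645 kW
Energy available = ₹785.04 ÷ ₹5.3/kWh = 148.1208 kWh
Hours = 148.1208 kWh ÷ 2.645 kW = 56.0 h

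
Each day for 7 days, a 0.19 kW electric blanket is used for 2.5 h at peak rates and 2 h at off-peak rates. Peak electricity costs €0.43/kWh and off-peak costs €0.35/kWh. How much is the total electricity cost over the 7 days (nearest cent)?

Peak energy = 0.19 kW × 2.5 h × 7 = 3.325 kWh
Off-peak energy = 0.19 kW × 2 h × 7 = 2.66 kWh
Cost = 3.325 × €0.43 + 2.66 × €0.35 = €1.42975 + €0.931 = €2.36

€2.36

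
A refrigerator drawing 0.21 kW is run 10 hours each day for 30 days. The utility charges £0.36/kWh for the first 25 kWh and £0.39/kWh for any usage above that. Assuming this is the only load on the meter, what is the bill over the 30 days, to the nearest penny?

£23.82

Runtime = 10 h/day × 30 days = 300 h
Energy = 0.21 kW × 300 h = 63 kWh
Tier 1 (0–25 kWh): 25 × £0.36 = £9
Above 25 kWh: 38 × £0.39 = £14.82
Bill = £23.82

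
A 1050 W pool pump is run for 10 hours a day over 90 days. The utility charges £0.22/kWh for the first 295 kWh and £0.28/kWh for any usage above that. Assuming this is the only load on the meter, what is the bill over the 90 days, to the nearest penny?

Runtime = 10 h/day × 90 days = 900 h
Energy = 1.05 kW × 900 h = 945 kWh
Tier 1 (0–295 kWh): 295 × £0.22 = £64.9
Above 295 kWh: 650 × £0.28 = £182
Bill = £246.90

£246.90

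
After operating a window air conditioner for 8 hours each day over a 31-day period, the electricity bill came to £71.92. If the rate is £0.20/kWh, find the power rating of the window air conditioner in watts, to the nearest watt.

Energy = £71.92 ÷ £0.20/kWh = 359.6 kWh
Runtime = 8 h/day × 31 days = 248 h
Power = 359.6 kWh ÷ 248 h = 1.45 kW = 1450 W

1450 W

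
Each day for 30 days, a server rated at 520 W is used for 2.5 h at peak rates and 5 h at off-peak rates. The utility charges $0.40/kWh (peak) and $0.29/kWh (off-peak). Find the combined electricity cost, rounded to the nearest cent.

Peak energy = 0.52 kW × 2.5 h × 30 = 39 kWh
Off-peak energy = 0.52 kW × 5 h × 30 = 78 kWh
Cost = 39 × $0.40 + 78 × $0.29 = $15.6 + $22.62 = $38.22

$38.22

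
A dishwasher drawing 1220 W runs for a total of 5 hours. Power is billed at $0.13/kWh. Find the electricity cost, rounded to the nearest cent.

$0.79

Energy = 1.22 kW × 5 h = 6.1 kWh
Cost = 6.1 kWh × $0.13/kWh = $0.79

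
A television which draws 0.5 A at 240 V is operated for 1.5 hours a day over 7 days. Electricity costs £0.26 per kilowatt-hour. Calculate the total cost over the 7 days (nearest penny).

£0.33

Power = 0.5 A × 240 V = 120 W = 0.12 kW
Runtime = 1.5 h/day × 7 days = 10.5 h
Energy = 0.12 kW × 10.5 h = 1.26 kWh
Cost = 1.26 kWh × £0.26/kWh = £0.33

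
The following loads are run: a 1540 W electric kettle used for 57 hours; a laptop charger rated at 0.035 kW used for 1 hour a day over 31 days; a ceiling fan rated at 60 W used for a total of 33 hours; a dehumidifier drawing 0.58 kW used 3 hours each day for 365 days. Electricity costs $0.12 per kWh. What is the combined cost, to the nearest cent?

electric kettle: 1.54 kW × 57 h = 87.78 kWh
laptop charger: Runtime = 1 h/day × 31 days = 31 h
laptop charger: 0.035 kW × 31 h = 1.085 kWh
ceiling fan: 0.06 kW × 33 h = 1.98 kWh
dehumidifier: Runtime = 3 h/day × 365 days = 1095 h
dehumidifier: 0.58 kW × 1095 h = 635.1 kWh
Total energy = 725.945 kWh
Cost = 725.945 × $0.12 = $87.11

$87.11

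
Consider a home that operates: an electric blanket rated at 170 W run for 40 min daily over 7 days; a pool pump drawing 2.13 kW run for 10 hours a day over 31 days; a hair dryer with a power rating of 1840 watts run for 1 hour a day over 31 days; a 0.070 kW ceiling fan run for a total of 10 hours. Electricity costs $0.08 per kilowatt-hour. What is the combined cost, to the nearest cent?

$57.51

electric blanket: Runtime = 40 min × 7 = 280 min = 4.666666… h
electric blanket: 0.17 kW × 4.666666… h = 0.793333… kWh
pool pump: Runtime = 10 h/day × 31 days = 310 h
pool pump: 2.13 kW × 310 h = 660.3 kWh
hair dryer: Runtime = 1 h/day × 31 days = 31 h
hair dryer: 1.84 kW × 31 h = 57.04 kWh
ceiling fan: 0.07 kW × 10 h = 0.7 kWh
Total energy = 718.833333… kWh
Cost = 718.833333… × $0.08 = $57.51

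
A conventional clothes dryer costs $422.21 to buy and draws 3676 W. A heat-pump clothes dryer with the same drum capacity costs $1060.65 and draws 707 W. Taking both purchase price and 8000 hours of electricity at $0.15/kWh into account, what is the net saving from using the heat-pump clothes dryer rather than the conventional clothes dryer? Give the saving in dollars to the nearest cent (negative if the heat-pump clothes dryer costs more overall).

conventional clothes dryer: $422.21 + (3676/1000) kW × 8000 h × $0.15 = $422.21 + $4411.2 = $4833.41
heat-pump clothes dryer: $1060.65 + (707/1000) kW × 8000 h × $0.15 = $1060.65 + $848.4 = $1909.05
Saving = $4833.41 − $1909.05 = $2924.36

$2924.36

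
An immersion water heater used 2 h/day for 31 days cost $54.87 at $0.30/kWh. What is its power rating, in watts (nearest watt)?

Energy = $54.87 ÷ $0.30/kWh = 182.9 kWh
Runtime = 2 h/day × 31 days = 62 h
Power = 182.9 kWh ÷ 62 h = 2.95 kW = 2950 W

2950 W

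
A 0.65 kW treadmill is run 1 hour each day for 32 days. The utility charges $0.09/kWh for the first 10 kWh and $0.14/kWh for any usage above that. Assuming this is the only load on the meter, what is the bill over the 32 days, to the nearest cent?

Runtime = 1 h/day × 32 days = 32 h
Energy = 0.65 kW × 32 h = 20.8 kWh
Tier 1 (0–10 kWh): 10 × $0.09 = $0.9
Above 10 kWh: 10.8 × $0.14 = $1.512
Bill = $2.41

$2.41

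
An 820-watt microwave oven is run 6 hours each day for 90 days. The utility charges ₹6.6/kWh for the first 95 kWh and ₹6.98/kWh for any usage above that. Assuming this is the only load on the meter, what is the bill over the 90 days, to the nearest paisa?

₹3054.64

Runtime = 6 h/day × 90 days = 540 h
Energy = 0.82 kW × 540 h = 442.8 kWh
Tier 1 (0–95 kWh): 95 × ₹6.6 = ₹627
Above 95 kWh: 347.8 × ₹6.98 = ₹2427.644
Bill = ₹3054.64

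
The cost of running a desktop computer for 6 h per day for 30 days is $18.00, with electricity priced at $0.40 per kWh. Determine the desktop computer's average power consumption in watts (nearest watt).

250 W

Energy = $18.00 ÷ $0.40/kWh = 45 kWh
Runtime = 6 h/day × 30 days = 180 h
Power = 45 kWh ÷ 180 h = 0.25 kW = 250 W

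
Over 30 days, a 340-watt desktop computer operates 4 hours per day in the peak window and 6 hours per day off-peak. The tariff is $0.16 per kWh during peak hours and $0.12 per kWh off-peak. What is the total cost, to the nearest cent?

Peak energy = 0.34 kW × 4 h × 30 = 40.8 kWh
Off-peak energy = 0.34 kW × 6 h × 30 = 61.2 kWh
Cost = 40.8 × $0.16 + 61.2 × $0.12 = $6.528 + $7.344 = $13.87

$13.87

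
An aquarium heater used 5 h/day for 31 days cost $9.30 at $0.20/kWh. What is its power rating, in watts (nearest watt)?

300 W

Energy = $9.30 ÷ $0.20/kWh = 46.5 kWh
Runtime = 5 h/day × 31 days = 155 h
Power = 46.5 kWh ÷ 155 h = 0.3 kW = 300 W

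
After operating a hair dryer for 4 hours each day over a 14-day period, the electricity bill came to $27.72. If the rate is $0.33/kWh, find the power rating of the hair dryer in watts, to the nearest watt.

1500 W

Energy = $27.72 ÷ $0.33/kWh = 84 kWh
Runtime = 4 h/day × 14 days = 56 h
Power = 84 kWh ÷ 56 h = 1.5 kW = 1500 W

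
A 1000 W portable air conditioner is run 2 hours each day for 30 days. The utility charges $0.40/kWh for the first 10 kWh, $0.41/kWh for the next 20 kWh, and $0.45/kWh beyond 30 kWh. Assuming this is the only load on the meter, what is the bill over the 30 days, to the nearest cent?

$25.70

Runtime = 2 h/day × 30 days = 60 h
Energy = 1 kW × 60 h = 60 kWh
Tier 1 (0–10 kWh): 10 × $0.40 = $4
Tier 2 (10–30 kWh): 20 × $0.41 = $8.2
Above 30 kWh: 30 × $0.45 = $13.5
Bill = $25.70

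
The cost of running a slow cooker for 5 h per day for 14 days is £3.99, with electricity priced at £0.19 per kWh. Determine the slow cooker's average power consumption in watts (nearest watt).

300 W

Energy = £3.99 ÷ £0.19/kWh = 21 kWh
Runtime = 5 h/day × 14 days = 70 h
Power = 21 kWh ÷ 70 h = 0.3 kW = 300 W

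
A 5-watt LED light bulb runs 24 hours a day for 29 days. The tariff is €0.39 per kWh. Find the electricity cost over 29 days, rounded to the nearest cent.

€1.36

Runtime = 24 h × 29 = 696 h
Energy = 0.005 kW × 696 h = 3.48 kWh
Cost = 3.48 kWh × €0.39/kWh = €1.36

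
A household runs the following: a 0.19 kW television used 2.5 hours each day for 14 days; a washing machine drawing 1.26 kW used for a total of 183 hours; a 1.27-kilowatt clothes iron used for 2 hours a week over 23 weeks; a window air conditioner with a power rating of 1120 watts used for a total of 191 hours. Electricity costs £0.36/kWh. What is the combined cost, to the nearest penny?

£183.45

television: Runtime = 2.5 h/day × 14 days = 35 h
television: 0.19 kW × 35 h = 6.65 kWh
washing machine: 1.26 kW × 183 h = 230.58 kWh
clothes iron: Runtime = 2 h/week × 23 weeks = 46 h
clothes iron: 1.27 kW × 46 h = 58.42 kWh
window air conditioner: 1.12 kW × 191 h = 213.92 kWh
Total energy = 509.57 kWh
Cost = 509.57 × £0.36 = £183.45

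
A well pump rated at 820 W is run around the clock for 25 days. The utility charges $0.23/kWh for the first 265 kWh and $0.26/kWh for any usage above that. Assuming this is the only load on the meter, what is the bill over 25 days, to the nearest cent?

$119.97

Runtime = 24 h × 25 = 600 h
Energy = 0.82 kW × 600 h = 492 kWh
Tier 1 (0–265 kWh): 265 × $0.23 = $60.95
Above 265 kWh: 227 × $0.26 = $59.02
Bill = $119.97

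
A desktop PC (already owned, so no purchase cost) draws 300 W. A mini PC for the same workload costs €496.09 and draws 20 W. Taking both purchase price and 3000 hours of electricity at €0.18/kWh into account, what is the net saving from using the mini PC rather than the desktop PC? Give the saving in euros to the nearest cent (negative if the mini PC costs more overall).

desktop PC: €0.00 + (300/1000) kW × 3000 h × €0.18 = €0.00 + €162 = €162
mini PC: €496.09 + (20/1000) kW × 3000 h × €0.18 = €496.09 + €10.8 = €506.89
Saving = €162 − €506.89 = −€344.89

-€344.89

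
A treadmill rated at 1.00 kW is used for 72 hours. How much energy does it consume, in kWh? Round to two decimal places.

72.00 kWh

Energy = 1 kW × 72 h = 72 kWh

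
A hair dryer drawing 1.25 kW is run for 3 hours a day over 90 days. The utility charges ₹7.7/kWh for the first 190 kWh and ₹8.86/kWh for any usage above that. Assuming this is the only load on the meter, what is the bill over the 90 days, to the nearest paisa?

₹2769.85

Runtime = 3 h/day × 90 days = 270 h
Energy = 1.25 kW × 270 h = 337.5 kWh
Tier 1 (0–190 kWh): 190 × ₹7.7 = ₹1463
Above 190 kWh: 147.5 × ₹8.86 = ₹1306.85
Bill = ₹2769.85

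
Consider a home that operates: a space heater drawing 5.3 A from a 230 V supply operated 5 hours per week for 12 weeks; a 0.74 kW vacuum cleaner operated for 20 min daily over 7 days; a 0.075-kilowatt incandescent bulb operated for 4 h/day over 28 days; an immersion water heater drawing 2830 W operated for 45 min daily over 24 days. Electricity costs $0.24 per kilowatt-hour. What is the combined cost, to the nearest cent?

space heater: Power = 5.3 A × 230 V = 1219 W = 1.219 kW
space heater: Runtime = 5 h/week × 12 weeks = 60 h
space heater: 1.219 kW × 60 h = 73.14 kWh
vacuum cleaner: Runtime = 20 min × 7 = 140 min = 2.333333… h
vacuum cleaner: 0.74 kW × 2.333333… h = 1.726666… kWh
incandescent bulb: Runtime = 4 h/day × 28 days = 112 h
incandescent bulb: 0.075 kW × 112 h = 8.4 kWh
immersion water heater: Runtime = 45 min × 24 = 1080 min = 18 h
immersion water heater: 2.83 kW × 18 h = 50.94 kWh
Total energy = 134.206666… kWh
Cost = 134.206666… × $0.24 = $32.21

$32.21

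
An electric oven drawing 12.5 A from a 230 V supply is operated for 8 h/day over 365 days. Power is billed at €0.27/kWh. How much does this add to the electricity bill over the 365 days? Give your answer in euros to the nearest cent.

€2266.65

Power = 12.5 A × 230 V = 2875 W = 2.875 kW
Runtime = 8 h/day × 365 days = 2920 h
Energy = 2.875 kW × 2920 h = 8395 kWh
Cost = 8395 kWh × €0.27/kWh = €2266.65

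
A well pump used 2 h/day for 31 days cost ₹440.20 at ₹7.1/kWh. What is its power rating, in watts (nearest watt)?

1000 W

Energy = ₹440.20 ÷ ₹7.1/kWh = 62 kWh
Runtime = 2 h/day × 31 days = 62 h
Power = 62 kWh ÷ 62 h = 1 kW = 1000 W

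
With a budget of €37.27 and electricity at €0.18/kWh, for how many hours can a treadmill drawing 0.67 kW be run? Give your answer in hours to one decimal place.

309.0 h

Energy available = €37.27 ÷ €0.18/kWh = 207.0556 kWh
Hours = 207.0556 kWh ÷ 0.67 kW = 309.0 h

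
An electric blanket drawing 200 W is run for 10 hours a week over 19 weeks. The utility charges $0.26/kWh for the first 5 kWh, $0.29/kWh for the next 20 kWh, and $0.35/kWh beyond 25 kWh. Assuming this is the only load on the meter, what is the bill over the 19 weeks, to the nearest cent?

Runtime = 10 h/week × 19 weeks = 190 h
Energy = 0.2 kW × 190 h = 38 kWh
Tier 1 (0–5 kWh): 5 × $0.26 = $1.3
Tier 2 (5–25 kWh): 20 × $0.29 = $5.8
Above 25 kWh: 13 × $0.35 = $4.55
Bill = $11.65

$11.65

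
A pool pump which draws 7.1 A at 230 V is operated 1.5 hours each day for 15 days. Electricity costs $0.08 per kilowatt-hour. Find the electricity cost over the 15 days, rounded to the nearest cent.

$2.94

Power = 7.1 A × 230 V = 1633 W = 1.633 kW
Runtime = 1.5 h/day × 15 days = 22.5 h
Energy = 1.633 kW × 22.5 h = 36.7425 kWh
Cost = 36.7425 kWh × $0.08/kWh = $2.94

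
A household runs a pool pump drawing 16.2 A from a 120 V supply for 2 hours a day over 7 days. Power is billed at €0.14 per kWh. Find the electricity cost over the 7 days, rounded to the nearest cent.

€3.81

Power = 16.2 A × 120 V = 1944 W = 1.944 kW
Runtime = 2 h/day × 7 days = 14 h
Energy = 1.944 kW × 14 h = 27.216 kWh
Cost = 27.216 kWh × €0.14/kWh = €3.81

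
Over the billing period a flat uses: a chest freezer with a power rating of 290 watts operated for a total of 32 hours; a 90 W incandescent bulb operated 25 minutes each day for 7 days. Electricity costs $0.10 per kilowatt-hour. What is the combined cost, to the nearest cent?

$0.95

chest freezer: 0.29 kW × 32 h = 9.28 kWh
incandescent bulb: Runtime = 25 min × 7 = 175 min = 2.916666… h
incandescent bulb: 0.09 kW × 2.916666… h = 0.2625 kWh
Total energy = 9.5425 kWh
Cost = 9.5425 × $0.10 = $0.95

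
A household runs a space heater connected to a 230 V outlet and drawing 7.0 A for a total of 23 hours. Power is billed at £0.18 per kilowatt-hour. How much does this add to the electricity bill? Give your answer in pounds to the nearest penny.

£6.67

Power = 7.0 A × 230 V = 1610 W = 1.61 kW
Energy = 1.61 kW × 23 h = 37.03 kWh
Cost = 37.03 kWh × £0.18/kWh = £6.67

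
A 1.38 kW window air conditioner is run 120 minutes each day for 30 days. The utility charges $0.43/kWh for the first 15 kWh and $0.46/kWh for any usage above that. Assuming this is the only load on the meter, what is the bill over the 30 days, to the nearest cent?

$37.64

Runtime = 120 min × 30 = 3600 min = 60 h
Energy = 1.38 kW × 60 h = 82.8 kWh
Tier 1 (0–15 kWh): 15 × $0.43 = $6.45
Above 15 kWh: 67.8 × $0.46 = $31.188
Bill = $37.64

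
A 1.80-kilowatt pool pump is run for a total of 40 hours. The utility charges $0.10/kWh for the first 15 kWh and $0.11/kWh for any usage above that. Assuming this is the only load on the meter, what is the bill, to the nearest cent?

Energy = 1.8 kW × 40 h = 72 kWh
Tier 1 (0–15 kWh): 15 × $0.10 = $1.5
Above 15 kWh: 57 × $0.11 = $6.27
Bill = $7.77

$7.77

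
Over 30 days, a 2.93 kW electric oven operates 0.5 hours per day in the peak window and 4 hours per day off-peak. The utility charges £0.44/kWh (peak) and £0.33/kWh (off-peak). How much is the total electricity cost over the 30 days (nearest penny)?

Peak energy = 2.93 kW × 0.5 h × 30 = 43.95 kWh
Off-peak energy = 2.93 kW × 4 h × 30 = 351.6 kWh
Cost = 43.95 × £0.44 + 351.6 × £0.33 = £19.338 + £116.028 = £135.37

£135.37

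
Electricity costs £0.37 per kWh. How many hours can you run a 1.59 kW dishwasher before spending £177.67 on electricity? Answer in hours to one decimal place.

302.0 h

Energy available = £177.67 ÷ £0.37/kWh = 480.1892 kWh
Hours = 480.1892 kWh ÷ 1.59 kW = 302.0 h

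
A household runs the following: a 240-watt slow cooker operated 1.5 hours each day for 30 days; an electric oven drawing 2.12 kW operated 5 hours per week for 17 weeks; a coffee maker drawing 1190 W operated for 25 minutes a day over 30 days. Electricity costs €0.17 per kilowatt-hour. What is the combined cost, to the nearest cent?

€35.00

slow cooker: Runtime = 1.5 h/day × 30 days = 45 h
slow cooker: 0.24 kW × 45 h = 10.8 kWh
electric oven: Runtime = 5 h/week × 17 weeks = 85 h
electric oven: 2.12 kW × 85 h = 180.2 kWh
coffee maker: Runtime = 25 min × 30 = 750 min = 12.5 h
coffee maker: 1.19 kW × 12.5 h = 14.875 kWh
Total energy = 205.875 kWh
Cost = 205.875 × €0.17 = €35.00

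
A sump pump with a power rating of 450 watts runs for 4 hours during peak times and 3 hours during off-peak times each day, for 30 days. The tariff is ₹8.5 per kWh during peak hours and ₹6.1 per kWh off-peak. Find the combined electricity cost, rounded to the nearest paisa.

Peak energy = 0.45 kW × 4 h × 30 = 54 kWh
Off-peak energy = 0.45 kW × 3 h × 30 = 40.5 kWh
Cost = 54 × ₹8.5 + 40.5 × ₹6.1 = ₹459 + ₹247.05 = ₹706.05

₹706.05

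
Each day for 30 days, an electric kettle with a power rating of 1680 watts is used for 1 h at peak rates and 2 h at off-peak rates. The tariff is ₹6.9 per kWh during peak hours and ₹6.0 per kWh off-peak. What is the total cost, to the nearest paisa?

Peak energy = 1.68 kW × 1 h × 30 = 50.4 kWh
Off-peak energy = 1.68 kW × 2 h × 30 = 100.8 kWh
Cost = 50.4 × ₹6.9 + 100.8 × ₹6.0 = ₹347.76 + ₹604.8 = ₹952.56

₹952.56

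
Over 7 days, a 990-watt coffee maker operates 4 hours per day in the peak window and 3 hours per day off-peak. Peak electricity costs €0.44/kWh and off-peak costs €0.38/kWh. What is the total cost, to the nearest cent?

€20.10

Peak energy = 0.99 kW × 4 h × 7 = 27.72 kWh
Off-peak energy = 0.99 kW × 3 h × 7 = 20.79 kWh
Cost = 27.72 × €0.44 + 20.79 × €0.38 = €12.1968 + €7.9002 = €20.10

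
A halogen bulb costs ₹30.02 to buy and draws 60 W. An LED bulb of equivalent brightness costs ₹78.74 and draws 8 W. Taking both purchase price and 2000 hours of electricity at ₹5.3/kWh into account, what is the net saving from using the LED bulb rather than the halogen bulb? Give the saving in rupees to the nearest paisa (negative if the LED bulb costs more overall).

₹502.48

halogen bulb: ₹30.02 + (60/1000) kW × 2000 h × ₹5.3 = ₹30.02 + ₹636 = ₹666.02
LED bulb: ₹78.74 + (8/1000) kW × 2000 h × ₹5.3 = ₹78.74 + ₹84.8 = ₹163.54
Saving = ₹666.02 − ₹163.54 = ₹502.48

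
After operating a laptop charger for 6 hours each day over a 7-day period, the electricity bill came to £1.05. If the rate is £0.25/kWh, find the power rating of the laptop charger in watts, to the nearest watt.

Energy = £1.05 ÷ £0.25/kWh = 4.2 kWh
Runtime = 6 h/day × 7 days = 42 h
Power = 4.2 kWh ÷ 42 h = 0.1 kW = 100 W

100 W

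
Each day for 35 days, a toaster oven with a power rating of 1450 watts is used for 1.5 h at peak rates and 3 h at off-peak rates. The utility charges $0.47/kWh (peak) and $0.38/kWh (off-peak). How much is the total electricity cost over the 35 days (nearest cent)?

Peak energy = 1.45 kW × 1.5 h × 35 = 76.125 kWh
Off-peak energy = 1.45 kW × 3 h × 35 = 152.25 kWh
Cost = 76.125 × $0.47 + 152.25 × $0.38 = $35.77875 + $57.855 = $93.63

$93.63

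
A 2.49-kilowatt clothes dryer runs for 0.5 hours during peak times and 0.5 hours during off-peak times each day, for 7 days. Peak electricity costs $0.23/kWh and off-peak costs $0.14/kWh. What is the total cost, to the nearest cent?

$3.22

Peak energy = 2.49 kW × 0.5 h × 7 = 8.715 kWh
Off-peak energy = 2.49 kW × 0.5 h × 7 = 8.715 kWh
Cost = 8.715 × $0.23 + 8.715 × $0.14 = $2.00445 + $1.2201 = $3.22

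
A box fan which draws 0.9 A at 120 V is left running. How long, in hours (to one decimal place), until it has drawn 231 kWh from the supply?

2138.9 h

Power = 0.9 A × 120 V = 108 W = 0.108 kW
Hours = 231 kWh ÷ 0.108 kW = 2138.9 h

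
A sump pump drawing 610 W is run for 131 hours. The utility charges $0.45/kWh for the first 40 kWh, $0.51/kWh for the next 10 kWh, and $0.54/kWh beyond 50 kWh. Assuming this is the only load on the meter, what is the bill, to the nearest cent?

Energy = 0.61 kW × 131 h = 79.91 kWh
Tier 1 (0–40 kWh): 40 × $0.45 = $18
Tier 2 (40–50 kWh): 10 × $0.51 = $5.1
Above 50 kWh: 29.91 × $0.54 = $16.1514
Bill = $39.25

$39.25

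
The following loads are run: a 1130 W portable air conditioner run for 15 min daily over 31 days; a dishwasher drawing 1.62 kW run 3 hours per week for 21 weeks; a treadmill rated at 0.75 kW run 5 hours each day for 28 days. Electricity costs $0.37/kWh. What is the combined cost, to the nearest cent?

$79.85

portable air conditioner: Runtime = 15 min × 31 = 465 min = 7.75 h
portable air conditioner: 1.13 kW × 7.75 h = 8.7575 kWh
dishwasher: Runtime = 3 h/week × 21 weeks = 63 h
dishwasher: 1.62 kW × 63 h = 102.06 kWh
treadmill: Runtime = 5 h/day × 28 days = 140 h
treadmill: 0.75 kW × 140 h = 105 kWh
Total energy = 215.8175 kWh
Cost = 215.8175 × $0.37 = $79.85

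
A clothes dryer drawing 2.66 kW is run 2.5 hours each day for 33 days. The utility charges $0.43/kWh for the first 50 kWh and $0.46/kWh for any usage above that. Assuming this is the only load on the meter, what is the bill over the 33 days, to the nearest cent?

Runtime = 2.5 h/day × 33 days = 82.5 h
Energy = 2.66 kW × 82.5 h = 219.45 kWh
Tier 1 (0–50 kWh): 50 × $0.43 = $21.5
Above 50 kWh: 169.45 × $0.46 = $77.947
Bill = $99.45

$99.45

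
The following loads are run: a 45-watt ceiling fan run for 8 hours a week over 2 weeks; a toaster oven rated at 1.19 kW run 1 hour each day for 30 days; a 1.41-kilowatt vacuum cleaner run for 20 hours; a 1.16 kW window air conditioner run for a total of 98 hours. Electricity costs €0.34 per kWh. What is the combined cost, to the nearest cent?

€60.62

ceiling fan: Runtime = 8 h/week × 2 weeks = 16 h
ceiling fan: 0.045 kW × 16 h = 0.72 kWh
toaster oven: Runtime = 1 h/day × 30 days = 30 h
toaster oven: 1.19 kW × 30 h = 35.7 kWh
vacuum cleaner: 1.41 kW × 20 h = 28.2 kWh
window air conditioner: 1.16 kW × 98 h = 113.68 kWh
Total energy = 178.3 kWh
Cost = 178.3 × €0.34 = €60.62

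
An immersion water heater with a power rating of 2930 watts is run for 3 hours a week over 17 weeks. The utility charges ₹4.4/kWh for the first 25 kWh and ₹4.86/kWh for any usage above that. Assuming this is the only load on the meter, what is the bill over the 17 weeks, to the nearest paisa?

Runtime = 3 h/week × 17 weeks = 51 h
Energy = 2.93 kW × 51 h = 149.43 kWh
Tier 1 (0–25 kWh): 25 × ₹4.4 = ₹110
Above 25 kWh: 124.43 × ₹4.86 = ₹604.7298
Bill = ₹714.73

₹714.73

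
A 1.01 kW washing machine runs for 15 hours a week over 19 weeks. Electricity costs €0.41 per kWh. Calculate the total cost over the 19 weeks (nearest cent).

€118.02

Runtime = 15 h/week × 19 weeks = 285 h
Energy = 1.01 kW × 285 h = 287.85 kWh
Cost = 287.85 kWh × €0.41/kWh = €118.02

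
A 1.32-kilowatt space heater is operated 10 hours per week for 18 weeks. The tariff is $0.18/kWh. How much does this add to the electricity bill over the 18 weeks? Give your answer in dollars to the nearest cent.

Runtime = 10 h/week × 18 weeks = 180 h
Energy = 1.32 kW × 180 h = 237.6 kWh
Cost = 237.6 kWh × $0.18/kWh = $42.77

$42.77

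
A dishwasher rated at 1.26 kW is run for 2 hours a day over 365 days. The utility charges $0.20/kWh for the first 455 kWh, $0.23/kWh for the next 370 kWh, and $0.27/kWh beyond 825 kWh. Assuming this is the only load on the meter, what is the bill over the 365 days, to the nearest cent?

$201.70

Runtime = 2 h/day × 365 days = 730 h
Energy = 1.26 kW × 730 h = 919.8 kWh
Tier 1 (0–455 kWh): 455 × $0.20 = $91
Tier 2 (455–825 kWh): 370 × $0.23 = $85.1
Above 825 kWh: 94.8 × $0.27 = $25.596
Bill = $201.70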